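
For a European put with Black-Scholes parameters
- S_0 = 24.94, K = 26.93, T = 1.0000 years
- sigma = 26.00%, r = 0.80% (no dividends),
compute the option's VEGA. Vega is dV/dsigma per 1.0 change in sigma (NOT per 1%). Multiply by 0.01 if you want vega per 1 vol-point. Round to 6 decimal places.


Answer: Vega = 9.860041

Derivation:
d1 = -0.1344921791; d2 = -0.3944921791
phi(d1) = 0.3953504840; exp(-qT) = 1.0000000000; exp(-rT) = 0.9920319148
Vega = S * exp(-qT) * phi(d1) * sqrt(T) = 24.9400 * 1.0000000000 * 0.3953504840 * 1.0000000000 = 9.860041


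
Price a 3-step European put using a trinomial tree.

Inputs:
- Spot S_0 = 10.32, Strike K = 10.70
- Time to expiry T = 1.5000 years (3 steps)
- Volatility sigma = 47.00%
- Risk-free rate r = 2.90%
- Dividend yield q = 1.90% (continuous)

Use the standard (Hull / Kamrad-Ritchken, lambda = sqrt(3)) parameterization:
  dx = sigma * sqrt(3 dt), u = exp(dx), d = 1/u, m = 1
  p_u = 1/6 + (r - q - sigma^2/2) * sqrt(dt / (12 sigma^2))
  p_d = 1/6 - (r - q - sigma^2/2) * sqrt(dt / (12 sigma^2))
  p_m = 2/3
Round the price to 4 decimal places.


Answer: Price = V(0,0) = 2.2451

Derivation:
dt = T/N = 0.500000; dx = sigma*sqrt(3*dt) = 0.575630
u = exp(dx) = 1.778251; d = 1/u = 0.562350
p_u = 0.123041, p_m = 0.666667, p_d = 0.210293
Discount per step: exp(-r*dt) = 0.985605
Stock lattice S(k, j) with j the centered position index:
  k=0: S(0,+0) = 10.3200
  k=1: S(1,-1) = 5.8035; S(1,+0) = 10.3200; S(1,+1) = 18.3515
  k=2: S(2,-2) = 3.2636; S(2,-1) = 5.8035; S(2,+0) = 10.3200; S(2,+1) = 18.3515; S(2,+2) = 32.6336
  k=3: S(3,-3) = 1.8353; S(3,-2) = 3.2636; S(3,-1) = 5.8035; S(3,+0) = 10.3200; S(3,+1) = 18.3515; S(3,+2) = 32.6336; S(3,+3) = 58.0308
Terminal payoffs V(N, j) = max(K - S_T, 0):
  V(3,-3) = 8.864727; V(3,-2) = 7.436424; V(3,-1) = 4.896544; V(3,+0) = 0.380000; V(3,+1) = 0.000000; V(3,+2) = 0.000000; V(3,+3) = 0.000000
Backward induction: V(k, j) = exp(-r*dt) * [p_u * V(k+1, j+1) + p_m * V(k+1, j) + p_d * V(k+1, j-1)]
  V(2,-2) = exp(-r*dt) * [p_u*4.896544 + p_m*7.436424 + p_d*8.864727] = 7.317402
  V(2,-1) = exp(-r*dt) * [p_u*0.380000 + p_m*4.896544 + p_d*7.436424] = 4.804767
  V(2,+0) = exp(-r*dt) * [p_u*0.000000 + p_m*0.380000 + p_d*4.896544] = 1.264571
  V(2,+1) = exp(-r*dt) * [p_u*0.000000 + p_m*0.000000 + p_d*0.380000] = 0.078761
  V(2,+2) = exp(-r*dt) * [p_u*0.000000 + p_m*0.000000 + p_d*0.000000] = 0.000000
  V(1,-1) = exp(-r*dt) * [p_u*1.264571 + p_m*4.804767 + p_d*7.317402] = 4.827066
  V(1,+0) = exp(-r*dt) * [p_u*0.078761 + p_m*1.264571 + p_d*4.804767] = 1.836325
  V(1,+1) = exp(-r*dt) * [p_u*0.000000 + p_m*0.078761 + p_d*1.264571] = 0.313853
  V(0,+0) = exp(-r*dt) * [p_u*0.313853 + p_m*1.836325 + p_d*4.827066] = 2.245139


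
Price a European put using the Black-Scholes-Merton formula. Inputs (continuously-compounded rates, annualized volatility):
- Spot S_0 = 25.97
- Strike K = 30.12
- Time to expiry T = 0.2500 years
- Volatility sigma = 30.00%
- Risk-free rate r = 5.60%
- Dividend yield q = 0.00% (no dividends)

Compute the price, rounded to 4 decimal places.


d1 = (ln(S/K) + (r - q + 0.5*sigma^2) * T) / (sigma * sqrt(T)) = -0.81998252
d2 = d1 - sigma * sqrt(T) = -0.96998252
exp(-rT) = 0.98609754; exp(-qT) = 1.00000000
P = K * exp(-rT) * N(-d2) - S_0 * exp(-qT) * N(-d1)
N(-d1) = 0.79388696; N(-d2) = 0.83397240
P = 30.1200 * 0.98609754 * 0.83397240 - 25.9700 * 1.00000000 * 0.79388696 = 4.1528

Answer: Price = 4.1528


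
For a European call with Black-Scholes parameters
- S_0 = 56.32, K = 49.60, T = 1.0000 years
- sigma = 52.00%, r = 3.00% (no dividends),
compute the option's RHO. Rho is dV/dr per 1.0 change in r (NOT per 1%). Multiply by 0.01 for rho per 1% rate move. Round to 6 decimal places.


Answer: Rho = 24.874023

Derivation:
d1 = 0.5620363041; d2 = 0.0420363041
phi(d1) = 0.3406563992; exp(-qT) = 1.0000000000; exp(-rT) = 0.9704455335
N(d2) = 0.5167651214
Rho = K*T*exp(-rT)*N(d2) = 49.6000 * 1.0000 * 0.9704455335 * 0.5167651214 = 24.874023


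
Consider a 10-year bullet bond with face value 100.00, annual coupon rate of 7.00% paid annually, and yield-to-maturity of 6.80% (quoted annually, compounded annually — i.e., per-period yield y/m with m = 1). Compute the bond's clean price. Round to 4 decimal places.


Coupon per period c = face * coupon_rate / m = 7.000000
Periods per year m = 1; per-period yield y/m = 0.068000
Number of cashflows N = 10
Cashflows (t years, CF_t, discount factor 1/(1+y/m)^(m*t), PV):
  t = 1.0000: CF_t = 7.000000, DF = 0.936330, PV = 6.554307
  t = 2.0000: CF_t = 7.000000, DF = 0.876713, PV = 6.136992
  t = 3.0000: CF_t = 7.000000, DF = 0.820892, PV = 5.746247
  t = 4.0000: CF_t = 7.000000, DF = 0.768626, PV = 5.380381
  t = 5.0000: CF_t = 7.000000, DF = 0.719687, PV = 5.037810
  t = 6.0000: CF_t = 7.000000, DF = 0.673864, PV = 4.717050
  t = 7.0000: CF_t = 7.000000, DF = 0.630959, PV = 4.416714
  t = 8.0000: CF_t = 7.000000, DF = 0.590786, PV = 4.135500
  t = 9.0000: CF_t = 7.000000, DF = 0.553170, PV = 3.872191
  t = 10.0000: CF_t = 107.000000, DF = 0.517950, PV = 55.420604
Price P = sum_t PV_t = 101.417795

Answer: Price = 101.4178


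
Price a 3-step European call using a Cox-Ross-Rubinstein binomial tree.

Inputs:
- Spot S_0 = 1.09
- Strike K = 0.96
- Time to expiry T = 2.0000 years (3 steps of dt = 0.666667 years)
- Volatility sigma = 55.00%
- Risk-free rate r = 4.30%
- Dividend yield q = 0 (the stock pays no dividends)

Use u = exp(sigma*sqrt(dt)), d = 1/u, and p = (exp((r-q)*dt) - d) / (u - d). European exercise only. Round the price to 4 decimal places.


dt = T/N = 0.666667
u = exp(sigma*sqrt(dt)) = 1.566859; d = 1/u = 0.638219
p = (exp((r-q)*dt) - d) / (u - d) = 0.420897
Discount per step: exp(-r*dt) = 0.971740
Stock lattice S(k, i) with i counting down-moves:
  k=0: S(0,0) = 1.0900
  k=1: S(1,0) = 1.7079; S(1,1) = 0.6957
  k=2: S(2,0) = 2.6760; S(2,1) = 1.0900; S(2,2) = 0.4440
  k=3: S(3,0) = 4.1929; S(3,1) = 1.7079; S(3,2) = 0.6957; S(3,3) = 0.2834
Terminal payoffs V(N, i) = max(S_T - K, 0):
  V(3,0) = 3.232919; V(3,1) = 0.747877; V(3,2) = 0.000000; V(3,3) = 0.000000
Backward induction: V(k, i) = exp(-r*dt) * [p * V(k+1, i) + (1-p) * V(k+1, i+1)].
  V(2,0) = exp(-r*dt) * [p*3.232919 + (1-p)*0.747877] = 1.743131
  V(2,1) = exp(-r*dt) * [p*0.747877 + (1-p)*0.000000] = 0.305884
  V(2,2) = exp(-r*dt) * [p*0.000000 + (1-p)*0.000000] = 0.000000
  V(1,0) = exp(-r*dt) * [p*1.743131 + (1-p)*0.305884] = 0.885078
  V(1,1) = exp(-r*dt) * [p*0.305884 + (1-p)*0.000000] = 0.125107
  V(0,0) = exp(-r*dt) * [p*0.885078 + (1-p)*0.125107] = 0.432402

Answer: Price = V(0,0) = 0.4324


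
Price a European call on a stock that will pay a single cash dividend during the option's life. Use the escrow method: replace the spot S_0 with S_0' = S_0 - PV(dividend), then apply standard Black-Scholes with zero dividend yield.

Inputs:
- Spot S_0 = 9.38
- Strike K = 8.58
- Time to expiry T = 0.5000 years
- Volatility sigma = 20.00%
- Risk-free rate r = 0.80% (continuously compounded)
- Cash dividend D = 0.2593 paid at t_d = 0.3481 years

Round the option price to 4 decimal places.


PV(D) = D * exp(-r * t_d) = 0.2593 * 0.99721907 = 0.25857891
S_0' = S_0 - PV(D) = 9.3800 - 0.25857891 = 9.12142109
d1 = (ln(S_0'/K) + (r + sigma^2/2)*T) / (sigma*sqrt(T)) = 0.53168561
d2 = d1 - sigma*sqrt(T) = 0.39026425
exp(-rT) = 0.99600799
N(d1) = 0.70252812; N(d2) = 0.65182942
C = S_0' * N(d1) - K * exp(-rT) * N(d2) = 9.12142109 * 0.70252812 - 8.5800 * 0.99600799 * 0.65182942 = 0.8377

Answer: Price = 0.8377


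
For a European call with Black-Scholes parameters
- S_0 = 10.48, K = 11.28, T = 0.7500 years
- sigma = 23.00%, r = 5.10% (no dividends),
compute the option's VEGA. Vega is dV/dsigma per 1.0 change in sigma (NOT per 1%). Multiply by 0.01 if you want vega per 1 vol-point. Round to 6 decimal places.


Answer: Vega = 3.609868

Derivation:
d1 = -0.0776916017; d2 = -0.2768774446
phi(d1) = 0.3977400906; exp(-qT) = 1.0000000000; exp(-rT) = 0.9624722927
Vega = S * exp(-qT) * phi(d1) * sqrt(T) = 10.4800 * 1.0000000000 * 0.3977400906 * 0.8660254038 = 3.609868


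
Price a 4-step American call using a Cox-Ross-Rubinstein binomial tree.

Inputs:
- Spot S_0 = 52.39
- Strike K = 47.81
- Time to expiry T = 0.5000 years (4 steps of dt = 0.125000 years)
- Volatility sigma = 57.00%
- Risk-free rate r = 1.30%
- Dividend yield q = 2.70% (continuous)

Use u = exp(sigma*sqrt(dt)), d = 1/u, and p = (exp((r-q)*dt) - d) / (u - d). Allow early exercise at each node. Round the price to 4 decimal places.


dt = T/N = 0.125000
u = exp(sigma*sqrt(dt)) = 1.223267; d = 1/u = 0.817483
p = (exp((r-q)*dt) - d) / (u - d) = 0.445480
Discount per step: exp(-r*dt) = 0.998376
Stock lattice S(k, i) with i counting down-moves:
  k=0: S(0,0) = 52.3900
  k=1: S(1,0) = 64.0870; S(1,1) = 42.8279
  k=2: S(2,0) = 78.3955; S(2,1) = 52.3900; S(2,2) = 35.0111
  k=3: S(3,0) = 95.8987; S(3,1) = 64.0870; S(3,2) = 42.8279; S(3,3) = 28.6210
  k=4: S(4,0) = 117.3097; S(4,1) = 78.3955; S(4,2) = 52.3900; S(4,3) = 35.0111; S(4,4) = 23.3971
Terminal payoffs V(N, i) = max(S_T - K, 0):
  V(4,0) = 69.499702; V(4,1) = 30.585506; V(4,2) = 4.580000; V(4,3) = 0.000000; V(4,4) = 0.000000
Backward induction: V(k, i) = exp(-r*dt) * [p * V(k+1, i) + (1-p) * V(k+1, i+1)]; then take max(V_cont, immediate exercise) for American.
  V(3,0) = exp(-r*dt) * [p*69.499702 + (1-p)*30.585506] = 47.843178; exercise = 48.088662; V(3,0) = max -> 48.088662
  V(3,1) = exp(-r*dt) * [p*30.585506 + (1-p)*4.580000] = 16.138676; exercise = 16.276976; V(3,1) = max -> 16.276976
  V(3,2) = exp(-r*dt) * [p*4.580000 + (1-p)*0.000000] = 2.036984; exercise = 0.000000; V(3,2) = max -> 2.036984
  V(3,3) = exp(-r*dt) * [p*0.000000 + (1-p)*0.000000] = 0.000000; exercise = 0.000000; V(3,3) = max -> 0.000000
  V(2,0) = exp(-r*dt) * [p*48.088662 + (1-p)*16.276976] = 30.398995; exercise = 30.585506; V(2,0) = max -> 30.585506
  V(2,1) = exp(-r*dt) * [p*16.276976 + (1-p)*2.036984] = 8.367003; exercise = 4.580000; V(2,1) = max -> 8.367003
  V(2,2) = exp(-r*dt) * [p*2.036984 + (1-p)*0.000000] = 0.905961; exercise = 0.000000; V(2,2) = max -> 0.905961
  V(1,0) = exp(-r*dt) * [p*30.585506 + (1-p)*8.367003] = 18.235236; exercise = 16.276976; V(1,0) = max -> 18.235236
  V(1,1) = exp(-r*dt) * [p*8.367003 + (1-p)*0.905961] = 4.222835; exercise = 0.000000; V(1,1) = max -> 4.222835
  V(0,0) = exp(-r*dt) * [p*18.235236 + (1-p)*4.222835] = 10.448082; exercise = 4.580000; V(0,0) = max -> 10.448082

Answer: Price = V(0,0) = 10.4481


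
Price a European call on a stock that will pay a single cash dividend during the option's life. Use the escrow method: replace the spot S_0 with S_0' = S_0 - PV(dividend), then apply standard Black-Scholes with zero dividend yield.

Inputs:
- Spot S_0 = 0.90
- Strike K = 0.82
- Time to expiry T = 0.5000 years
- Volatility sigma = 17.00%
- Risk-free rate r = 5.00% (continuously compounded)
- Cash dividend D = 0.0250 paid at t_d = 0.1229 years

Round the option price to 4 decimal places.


Answer: Price = 0.0886

Derivation:
PV(D) = D * exp(-r * t_d) = 0.0250 * 0.99387384 = 0.02484685
S_0' = S_0 - PV(D) = 0.9000 - 0.02484685 = 0.87515315
d1 = (ln(S_0'/K) + (r + sigma^2/2)*T) / (sigma*sqrt(T)) = 0.80959204
d2 = d1 - sigma*sqrt(T) = 0.68938389
exp(-rT) = 0.97530991
N(d1) = 0.79091266; N(d2) = 0.75470914
C = S_0' * N(d1) - K * exp(-rT) * N(d2) = 0.87515315 * 0.79091266 - 0.8200 * 0.97530991 * 0.75470914 = 0.0886


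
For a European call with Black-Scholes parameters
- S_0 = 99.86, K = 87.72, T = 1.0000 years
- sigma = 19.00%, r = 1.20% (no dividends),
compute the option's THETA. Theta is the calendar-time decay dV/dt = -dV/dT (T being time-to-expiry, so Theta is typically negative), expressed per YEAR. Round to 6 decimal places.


Answer: Theta = -3.430748

Derivation:
d1 = 0.8403646396; d2 = 0.6503646396
phi(d1) = 0.2802579368; exp(-qT) = 1.0000000000; exp(-rT) = 0.9880717129
Theta = -S*exp(-qT)*phi(d1)*sigma/(2*sqrt(T)) - r*K*exp(-rT)*N(d2) + q*S*exp(-qT)*N(d1)
N(d1) = 0.7996480155; N(d2) = 0.7422716437; sqrt(T) = 1.0000000000
Term 1 = -99.8600 * 1.0000000000 * 0.2802579368 * 0.1900 / (2 * 1.0000000000) = -2.6587229690
Term 2 = -0.0120 * 87.7200 * 0.9880717129 * 0.7422716437 = -0.7720247177
Term 3 = 0 (no dividend yield, q = 0)
Theta = -2.6587229690 + (-0.7720247177) + (0.0000000000) = -3.430748


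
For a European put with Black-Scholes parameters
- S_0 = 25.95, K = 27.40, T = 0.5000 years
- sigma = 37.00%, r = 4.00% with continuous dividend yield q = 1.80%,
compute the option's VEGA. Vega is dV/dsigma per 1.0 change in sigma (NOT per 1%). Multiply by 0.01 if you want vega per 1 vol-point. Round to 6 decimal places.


Answer: Vega = 7.250340

Derivation:
d1 = -0.0349593737; d2 = -0.2965888828
phi(d1) = 0.3986985697; exp(-qT) = 0.9910403788; exp(-rT) = 0.9801986733
Vega = S * exp(-qT) * phi(d1) * sqrt(T) = 25.9500 * 0.9910403788 * 0.3986985697 * 0.7071067812 = 7.250340


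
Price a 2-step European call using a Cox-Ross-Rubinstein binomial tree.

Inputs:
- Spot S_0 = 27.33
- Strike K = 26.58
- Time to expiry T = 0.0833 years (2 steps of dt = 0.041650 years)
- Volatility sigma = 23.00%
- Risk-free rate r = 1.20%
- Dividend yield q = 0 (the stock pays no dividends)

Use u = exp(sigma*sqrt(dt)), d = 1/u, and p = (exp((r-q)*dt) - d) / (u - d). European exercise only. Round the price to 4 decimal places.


dt = T/N = 0.041650
u = exp(sigma*sqrt(dt)) = 1.048058; d = 1/u = 0.954145
p = (exp((r-q)*dt) - d) / (u - d) = 0.493591
Discount per step: exp(-r*dt) = 0.999500
Stock lattice S(k, i) with i counting down-moves:
  k=0: S(0,0) = 27.3300
  k=1: S(1,0) = 28.6434; S(1,1) = 26.0768
  k=2: S(2,0) = 30.0200; S(2,1) = 27.3300; S(2,2) = 24.8811
Terminal payoffs V(N, i) = max(S_T - K, 0):
  V(2,0) = 3.439985; V(2,1) = 0.750000; V(2,2) = 0.000000
Backward induction: V(k, i) = exp(-r*dt) * [p * V(k+1, i) + (1-p) * V(k+1, i+1)].
  V(1,0) = exp(-r*dt) * [p*3.439985 + (1-p)*0.750000] = 2.076713
  V(1,1) = exp(-r*dt) * [p*0.750000 + (1-p)*0.000000] = 0.370008
  V(0,0) = exp(-r*dt) * [p*2.076713 + (1-p)*0.370008] = 1.211816

Answer: Price = V(0,0) = 1.2118


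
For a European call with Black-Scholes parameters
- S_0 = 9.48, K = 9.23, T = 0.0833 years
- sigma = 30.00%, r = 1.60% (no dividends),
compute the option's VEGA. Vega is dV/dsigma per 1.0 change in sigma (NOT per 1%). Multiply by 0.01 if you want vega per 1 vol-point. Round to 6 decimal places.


Answer: Vega = 1.020325

Derivation:
d1 = 0.3673440852; d2 = 0.2807588671
phi(d1) = 0.3729132830; exp(-qT) = 1.0000000000; exp(-rT) = 0.9986680878
Vega = S * exp(-qT) * phi(d1) * sqrt(T) = 9.4800 * 1.0000000000 * 0.3729132830 * 0.2886173938 = 1.020325


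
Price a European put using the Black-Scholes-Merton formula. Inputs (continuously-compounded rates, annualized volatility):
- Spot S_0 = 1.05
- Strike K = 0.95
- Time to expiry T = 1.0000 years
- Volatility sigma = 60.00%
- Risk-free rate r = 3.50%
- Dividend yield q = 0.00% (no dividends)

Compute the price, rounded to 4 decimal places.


d1 = (ln(S/K) + (r - q + 0.5*sigma^2) * T) / (sigma * sqrt(T)) = 0.52513910
d2 = d1 - sigma * sqrt(T) = -0.07486090
exp(-rT) = 0.96560542; exp(-qT) = 1.00000000
P = K * exp(-rT) * N(-d2) - S_0 * exp(-qT) * N(-d1)
N(-d1) = 0.29974325; N(-d2) = 0.52983731
P = 0.9500 * 0.96560542 * 0.52983731 - 1.0500 * 1.00000000 * 0.29974325 = 0.1713

Answer: Price = 0.1713


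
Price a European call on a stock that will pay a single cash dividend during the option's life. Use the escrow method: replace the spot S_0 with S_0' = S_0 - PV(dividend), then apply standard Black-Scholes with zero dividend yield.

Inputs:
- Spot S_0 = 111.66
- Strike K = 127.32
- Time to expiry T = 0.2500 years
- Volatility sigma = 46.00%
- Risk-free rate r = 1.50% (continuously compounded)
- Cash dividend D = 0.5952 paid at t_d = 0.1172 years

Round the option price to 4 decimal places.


PV(D) = D * exp(-r * t_d) = 0.5952 * 0.99824354 = 0.59415456
S_0' = S_0 - PV(D) = 111.6600 - 0.59415456 = 111.06584544
d1 = (ln(S_0'/K) + (r + sigma^2/2)*T) / (sigma*sqrt(T)) = -0.46252337
d2 = d1 - sigma*sqrt(T) = -0.69252337
exp(-rT) = 0.99625702
N(d1) = 0.32185302; N(d2) = 0.24430436
C = S_0' * N(d1) - K * exp(-rT) * N(d2) = 111.06584544 * 0.32185302 - 127.3200 * 0.99625702 * 0.24430436 = 4.7585

Answer: Price = 4.7585


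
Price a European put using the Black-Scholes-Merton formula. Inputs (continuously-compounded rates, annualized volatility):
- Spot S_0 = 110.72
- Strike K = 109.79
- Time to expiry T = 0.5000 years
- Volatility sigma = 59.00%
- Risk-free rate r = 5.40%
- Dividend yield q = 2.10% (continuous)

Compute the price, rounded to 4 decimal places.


Answer: Price = 16.5634

Derivation:
d1 = (ln(S/K) + (r - q + 0.5*sigma^2) * T) / (sigma * sqrt(T)) = 0.26836510
d2 = d1 - sigma * sqrt(T) = -0.14882790
exp(-rT) = 0.97336124; exp(-qT) = 0.98955493
P = K * exp(-rT) * N(-d2) - S_0 * exp(-qT) * N(-d1)
N(-d1) = 0.39420915; N(-d2) = 0.55915528
P = 109.7900 * 0.97336124 * 0.55915528 - 110.7200 * 0.98955493 * 0.39420915 = 16.5634


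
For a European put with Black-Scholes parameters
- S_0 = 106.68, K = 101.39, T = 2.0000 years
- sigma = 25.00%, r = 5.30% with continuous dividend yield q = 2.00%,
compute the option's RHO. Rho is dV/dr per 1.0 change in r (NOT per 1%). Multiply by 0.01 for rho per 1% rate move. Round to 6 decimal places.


d1 = 0.5073045179; d2 = 0.1537511273
phi(d1) = 0.3507724802; exp(-qT) = 0.9607894392; exp(-rT) = 0.8994246481
N(-d2) = 0.4389029852
Rho = -K*T*exp(-rT)*N(-d2) = -101.3900 * 2.0000 * 0.8994246481 * 0.4389029852 = -80.049466

Answer: Rho = -80.049466


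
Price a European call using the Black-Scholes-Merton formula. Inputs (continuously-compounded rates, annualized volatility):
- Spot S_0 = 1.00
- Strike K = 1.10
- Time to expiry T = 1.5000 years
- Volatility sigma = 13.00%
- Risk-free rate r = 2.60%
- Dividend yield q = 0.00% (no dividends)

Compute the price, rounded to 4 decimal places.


d1 = (ln(S/K) + (r - q + 0.5*sigma^2) * T) / (sigma * sqrt(T)) = -0.27406135
d2 = d1 - sigma * sqrt(T) = -0.43327818
exp(-rT) = 0.96175071; exp(-qT) = 1.00000000
C = S_0 * exp(-qT) * N(d1) - K * exp(-rT) * N(d2)
N(d1) = 0.39201874; N(d2) = 0.33240634
C = 1.0000 * 1.00000000 * 0.39201874 - 1.1000 * 0.96175071 * 0.33240634 = 0.0404

Answer: Price = 0.0404


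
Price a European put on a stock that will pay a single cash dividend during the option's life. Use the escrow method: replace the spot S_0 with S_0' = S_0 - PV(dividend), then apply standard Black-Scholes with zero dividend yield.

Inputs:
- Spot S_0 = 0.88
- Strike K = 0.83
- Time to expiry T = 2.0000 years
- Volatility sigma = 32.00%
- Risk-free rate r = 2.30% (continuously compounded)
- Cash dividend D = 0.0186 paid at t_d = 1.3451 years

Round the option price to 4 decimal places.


Answer: Price = 0.1159

Derivation:
PV(D) = D * exp(-r * t_d) = 0.0186 * 0.96953636 = 0.01803338
S_0' = S_0 - PV(D) = 0.8800 - 0.01803338 = 0.86196662
d1 = (ln(S_0'/K) + (r + sigma^2/2)*T) / (sigma*sqrt(T)) = 0.41142754
d2 = d1 - sigma*sqrt(T) = -0.04112080
exp(-rT) = 0.95504196
N(-d1) = 0.34037953; N(-d2) = 0.51640020
P = K * exp(-rT) * N(-d2) - S_0' * N(-d1) = 0.8300 * 0.95504196 * 0.51640020 - 0.86196662 * 0.34037953 = 0.1159


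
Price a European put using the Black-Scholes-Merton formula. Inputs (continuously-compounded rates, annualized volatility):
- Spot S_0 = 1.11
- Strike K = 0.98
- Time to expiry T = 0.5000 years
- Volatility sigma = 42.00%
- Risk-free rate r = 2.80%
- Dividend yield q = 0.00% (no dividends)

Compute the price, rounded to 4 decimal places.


d1 = (ln(S/K) + (r - q + 0.5*sigma^2) * T) / (sigma * sqrt(T)) = 0.61505738
d2 = d1 - sigma * sqrt(T) = 0.31807253
exp(-rT) = 0.98609754; exp(-qT) = 1.00000000
P = K * exp(-rT) * N(-d2) - S_0 * exp(-qT) * N(-d1)
N(-d1) = 0.26925841; N(-d2) = 0.37521496
P = 0.9800 * 0.98609754 * 0.37521496 - 1.1100 * 1.00000000 * 0.26925841 = 0.0637

Answer: Price = 0.0637


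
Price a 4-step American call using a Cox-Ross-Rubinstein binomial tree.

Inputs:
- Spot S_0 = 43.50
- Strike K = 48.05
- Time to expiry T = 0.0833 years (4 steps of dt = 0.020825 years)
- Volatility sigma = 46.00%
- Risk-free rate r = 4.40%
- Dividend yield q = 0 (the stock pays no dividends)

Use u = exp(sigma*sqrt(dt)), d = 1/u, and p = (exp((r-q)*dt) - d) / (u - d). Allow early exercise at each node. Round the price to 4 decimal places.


dt = T/N = 0.020825
u = exp(sigma*sqrt(dt)) = 1.068635; d = 1/u = 0.935773
p = (exp((r-q)*dt) - d) / (u - d) = 0.490310
Discount per step: exp(-r*dt) = 0.999084
Stock lattice S(k, i) with i counting down-moves:
  k=0: S(0,0) = 43.5000
  k=1: S(1,0) = 46.4856; S(1,1) = 40.7061
  k=2: S(2,0) = 49.6762; S(2,1) = 43.5000; S(2,2) = 38.0917
  k=3: S(3,0) = 53.0857; S(3,1) = 46.4856; S(3,2) = 40.7061; S(3,3) = 35.6452
  k=4: S(4,0) = 56.7292; S(4,1) = 49.6762; S(4,2) = 43.5000; S(4,3) = 38.0917; S(4,4) = 33.3558
Terminal payoffs V(N, i) = max(S_T - K, 0):
  V(4,0) = 8.679193; V(4,1) = 1.626150; V(4,2) = 0.000000; V(4,3) = 0.000000; V(4,4) = 0.000000
Backward induction: V(k, i) = exp(-r*dt) * [p * V(k+1, i) + (1-p) * V(k+1, i+1)]; then take max(V_cont, immediate exercise) for American.
  V(3,0) = exp(-r*dt) * [p*8.679193 + (1-p)*1.626150] = 5.079674; exercise = 5.035666; V(3,0) = max -> 5.079674
  V(3,1) = exp(-r*dt) * [p*1.626150 + (1-p)*0.000000] = 0.796588; exercise = 0.000000; V(3,1) = max -> 0.796588
  V(3,2) = exp(-r*dt) * [p*0.000000 + (1-p)*0.000000] = 0.000000; exercise = 0.000000; V(3,2) = max -> 0.000000
  V(3,3) = exp(-r*dt) * [p*0.000000 + (1-p)*0.000000] = 0.000000; exercise = 0.000000; V(3,3) = max -> 0.000000
  V(2,0) = exp(-r*dt) * [p*5.079674 + (1-p)*0.796588] = 2.893976; exercise = 1.626150; V(2,0) = max -> 2.893976
  V(2,1) = exp(-r*dt) * [p*0.796588 + (1-p)*0.000000] = 0.390218; exercise = 0.000000; V(2,1) = max -> 0.390218
  V(2,2) = exp(-r*dt) * [p*0.000000 + (1-p)*0.000000] = 0.000000; exercise = 0.000000; V(2,2) = max -> 0.000000
  V(1,0) = exp(-r*dt) * [p*2.893976 + (1-p)*0.390218] = 1.616355; exercise = 0.000000; V(1,0) = max -> 1.616355
  V(1,1) = exp(-r*dt) * [p*0.390218 + (1-p)*0.000000] = 0.191153; exercise = 0.000000; V(1,1) = max -> 0.191153
  V(0,0) = exp(-r*dt) * [p*1.616355 + (1-p)*0.191153] = 0.889129; exercise = 0.000000; V(0,0) = max -> 0.889129

Answer: Price = V(0,0) = 0.8891


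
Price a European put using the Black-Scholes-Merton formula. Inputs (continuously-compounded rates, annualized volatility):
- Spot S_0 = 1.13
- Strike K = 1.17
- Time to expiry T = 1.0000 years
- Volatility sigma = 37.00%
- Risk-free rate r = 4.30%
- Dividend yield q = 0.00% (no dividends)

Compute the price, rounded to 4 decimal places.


Answer: Price = 0.1606

Derivation:
d1 = (ln(S/K) + (r - q + 0.5*sigma^2) * T) / (sigma * sqrt(T)) = 0.20719969
d2 = d1 - sigma * sqrt(T) = -0.16280031
exp(-rT) = 0.95791139; exp(-qT) = 1.00000000
P = K * exp(-rT) * N(-d2) - S_0 * exp(-qT) * N(-d1)
N(-d1) = 0.41792696; N(-d2) = 0.56466217
P = 1.1700 * 0.95791139 * 0.56466217 - 1.1300 * 1.00000000 * 0.41792696 = 0.1606


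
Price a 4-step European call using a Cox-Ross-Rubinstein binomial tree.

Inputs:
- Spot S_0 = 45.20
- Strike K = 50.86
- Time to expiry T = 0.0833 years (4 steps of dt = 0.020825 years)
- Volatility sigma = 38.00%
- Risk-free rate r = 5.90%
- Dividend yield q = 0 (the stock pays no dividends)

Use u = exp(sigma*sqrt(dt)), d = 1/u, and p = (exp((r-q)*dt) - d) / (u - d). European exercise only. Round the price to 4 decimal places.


dt = T/N = 0.020825
u = exp(sigma*sqrt(dt)) = 1.056369; d = 1/u = 0.946639
p = (exp((r-q)*dt) - d) / (u - d) = 0.497498
Discount per step: exp(-r*dt) = 0.998772
Stock lattice S(k, i) with i counting down-moves:
  k=0: S(0,0) = 45.2000
  k=1: S(1,0) = 47.7479; S(1,1) = 42.7881
  k=2: S(2,0) = 50.4394; S(2,1) = 45.2000; S(2,2) = 40.5049
  k=3: S(3,0) = 53.2826; S(3,1) = 47.7479; S(3,2) = 42.7881; S(3,3) = 38.3435
  k=4: S(4,0) = 56.2860; S(4,1) = 50.4394; S(4,2) = 45.2000; S(4,3) = 40.5049; S(4,4) = 36.2975
Terminal payoffs V(N, i) = max(S_T - K, 0):
  V(4,0) = 5.426026; V(4,1) = 0.000000; V(4,2) = 0.000000; V(4,3) = 0.000000; V(4,4) = 0.000000
Backward induction: V(k, i) = exp(-r*dt) * [p * V(k+1, i) + (1-p) * V(k+1, i+1)].
  V(3,0) = exp(-r*dt) * [p*5.426026 + (1-p)*0.000000] = 2.696124
  V(3,1) = exp(-r*dt) * [p*0.000000 + (1-p)*0.000000] = 0.000000
  V(3,2) = exp(-r*dt) * [p*0.000000 + (1-p)*0.000000] = 0.000000
  V(3,3) = exp(-r*dt) * [p*0.000000 + (1-p)*0.000000] = 0.000000
  V(2,0) = exp(-r*dt) * [p*2.696124 + (1-p)*0.000000] = 1.339670
  V(2,1) = exp(-r*dt) * [p*0.000000 + (1-p)*0.000000] = 0.000000
  V(2,2) = exp(-r*dt) * [p*0.000000 + (1-p)*0.000000] = 0.000000
  V(1,0) = exp(-r*dt) * [p*1.339670 + (1-p)*0.000000] = 0.665665
  V(1,1) = exp(-r*dt) * [p*0.000000 + (1-p)*0.000000] = 0.000000
  V(0,0) = exp(-r*dt) * [p*0.665665 + (1-p)*0.000000] = 0.330761

Answer: Price = V(0,0) = 0.3308


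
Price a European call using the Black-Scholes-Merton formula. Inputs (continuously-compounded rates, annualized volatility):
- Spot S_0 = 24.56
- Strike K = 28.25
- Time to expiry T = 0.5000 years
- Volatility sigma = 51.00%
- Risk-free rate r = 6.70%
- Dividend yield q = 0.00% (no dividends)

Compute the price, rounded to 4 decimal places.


Answer: Price = 2.4908

Derivation:
d1 = (ln(S/K) + (r - q + 0.5*sigma^2) * T) / (sigma * sqrt(T)) = -0.11493772
d2 = d1 - sigma * sqrt(T) = -0.47556218
exp(-rT) = 0.96705491; exp(-qT) = 1.00000000
C = S_0 * exp(-qT) * N(d1) - K * exp(-rT) * N(d2)
N(d1) = 0.45424724; N(d2) = 0.31719316
C = 24.5600 * 1.00000000 * 0.45424724 - 28.2500 * 0.96705491 * 0.31719316 = 2.4908


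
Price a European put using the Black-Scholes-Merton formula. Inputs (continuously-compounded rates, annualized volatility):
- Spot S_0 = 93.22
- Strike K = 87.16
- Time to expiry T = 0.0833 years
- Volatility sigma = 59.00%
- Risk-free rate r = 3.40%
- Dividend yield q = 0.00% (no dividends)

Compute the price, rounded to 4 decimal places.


d1 = (ln(S/K) + (r - q + 0.5*sigma^2) * T) / (sigma * sqrt(T)) = 0.49650710
d2 = d1 - sigma * sqrt(T) = 0.32622284
exp(-rT) = 0.99717181; exp(-qT) = 1.00000000
P = K * exp(-rT) * N(-d2) - S_0 * exp(-qT) * N(-d1)
N(-d1) = 0.30976834; N(-d2) = 0.37212788
P = 87.1600 * 0.99717181 * 0.37212788 - 93.2200 * 1.00000000 * 0.30976834 = 3.4663

Answer: Price = 3.4663


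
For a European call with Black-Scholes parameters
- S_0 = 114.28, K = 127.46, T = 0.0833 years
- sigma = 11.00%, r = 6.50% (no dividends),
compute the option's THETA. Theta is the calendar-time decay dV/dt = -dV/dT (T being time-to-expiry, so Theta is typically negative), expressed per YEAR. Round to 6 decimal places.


d1 = -3.2516325244; d2 = -3.2833804377
phi(d1) = 0.0020183083; exp(-qT) = 1.0000000000; exp(-rT) = 0.9946001320
Theta = -S*exp(-qT)*phi(d1)*sigma/(2*sqrt(T)) - r*K*exp(-rT)*N(d2) + q*S*exp(-qT)*N(d1)
N(d1) = 0.0005737213; N(d2) = 0.0005128507; sqrt(T) = 0.2886173938
Term 1 = -114.2800 * 1.0000000000 * 0.0020183083 * 0.1100 / (2 * 0.2886173938) = -0.0439539517
Term 2 = -0.0650 * 127.4600 * 0.9946001320 * 0.0005128507 = -0.0042259732
Term 3 = 0 (no dividend yield, q = 0)
Theta = -0.0439539517 + (-0.0042259732) + (0.0000000000) = -0.048180

Answer: Theta = -0.048180


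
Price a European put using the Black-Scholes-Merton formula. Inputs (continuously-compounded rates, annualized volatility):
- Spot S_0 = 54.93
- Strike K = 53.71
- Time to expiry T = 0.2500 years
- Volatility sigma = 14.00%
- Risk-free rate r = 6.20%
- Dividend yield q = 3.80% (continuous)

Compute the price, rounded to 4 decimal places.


Answer: Price = 0.8565

Derivation:
d1 = (ln(S/K) + (r - q + 0.5*sigma^2) * T) / (sigma * sqrt(T)) = 0.44157776
d2 = d1 - sigma * sqrt(T) = 0.37157776
exp(-rT) = 0.98461951; exp(-qT) = 0.99054498
P = K * exp(-rT) * N(-d2) - S_0 * exp(-qT) * N(-d1)
N(-d1) = 0.32939739; N(-d2) = 0.35510362
P = 53.7100 * 0.98461951 * 0.35510362 - 54.9300 * 0.99054498 * 0.32939739 = 0.8565


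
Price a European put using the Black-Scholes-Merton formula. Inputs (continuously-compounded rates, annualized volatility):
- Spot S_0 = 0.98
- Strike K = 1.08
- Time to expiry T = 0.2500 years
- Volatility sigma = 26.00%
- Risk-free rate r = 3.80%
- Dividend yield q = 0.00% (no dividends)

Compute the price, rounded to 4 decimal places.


d1 = (ln(S/K) + (r - q + 0.5*sigma^2) * T) / (sigma * sqrt(T)) = -0.60933653
d2 = d1 - sigma * sqrt(T) = -0.73933653
exp(-rT) = 0.99054498; exp(-qT) = 1.00000000
P = K * exp(-rT) * N(-d2) - S_0 * exp(-qT) * N(-d1)
N(-d1) = 0.72884930; N(-d2) = 0.77014866
P = 1.0800 * 0.99054498 * 0.77014866 - 0.9800 * 1.00000000 * 0.72884930 = 0.1096

Answer: Price = 0.1096


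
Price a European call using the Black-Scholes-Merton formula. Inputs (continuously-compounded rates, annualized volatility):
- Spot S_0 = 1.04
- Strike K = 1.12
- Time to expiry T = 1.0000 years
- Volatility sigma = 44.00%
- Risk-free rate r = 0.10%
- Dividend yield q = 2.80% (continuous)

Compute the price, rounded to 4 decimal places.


d1 = (ln(S/K) + (r - q + 0.5*sigma^2) * T) / (sigma * sqrt(T)) = -0.00979085
d2 = d1 - sigma * sqrt(T) = -0.44979085
exp(-rT) = 0.99900050; exp(-qT) = 0.97238837
C = S_0 * exp(-qT) * N(d1) - K * exp(-rT) * N(d2)
N(d1) = 0.49609408; N(d2) = 0.32643063
C = 1.0400 * 0.97238837 * 0.49609408 - 1.1200 * 0.99900050 * 0.32643063 = 0.1365

Answer: Price = 0.1365


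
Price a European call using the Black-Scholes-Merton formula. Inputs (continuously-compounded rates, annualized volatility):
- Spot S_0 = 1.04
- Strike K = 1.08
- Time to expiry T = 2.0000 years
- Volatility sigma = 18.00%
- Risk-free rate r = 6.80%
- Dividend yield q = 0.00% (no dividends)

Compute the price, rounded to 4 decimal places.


Answer: Price = 0.1564

Derivation:
d1 = (ln(S/K) + (r - q + 0.5*sigma^2) * T) / (sigma * sqrt(T)) = 0.51327967
d2 = d1 - sigma * sqrt(T) = 0.25872123
exp(-rT) = 0.87284263; exp(-qT) = 1.00000000
C = S_0 * exp(-qT) * N(d1) - K * exp(-rT) * N(d2)
N(d1) = 0.69612215; N(d2) = 0.60207483
C = 1.0400 * 1.00000000 * 0.69612215 - 1.0800 * 0.87284263 * 0.60207483 = 0.1564


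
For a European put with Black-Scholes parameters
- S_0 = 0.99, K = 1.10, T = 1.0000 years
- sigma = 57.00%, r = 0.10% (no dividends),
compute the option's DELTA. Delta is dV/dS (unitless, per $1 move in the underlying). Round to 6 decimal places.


Answer: Delta = -0.459414

Derivation:
d1 = 0.1019113760; d2 = -0.4680886240
phi(d1) = 0.3968759572; exp(-qT) = 1.0000000000; exp(-rT) = 0.9990004998
N(-d1) = 0.4594135101
Delta = -exp(-qT) * N(-d1) = -1.0000000000 * 0.4594135101 = -0.459414


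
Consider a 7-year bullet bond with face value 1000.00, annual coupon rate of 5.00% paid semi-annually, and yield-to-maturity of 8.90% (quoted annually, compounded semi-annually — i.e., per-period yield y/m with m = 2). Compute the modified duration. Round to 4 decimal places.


Answer: Modified duration = 5.5966

Derivation:
Coupon per period c = face * coupon_rate / m = 25.000000
Periods per year m = 2; per-period yield y/m = 0.044500
Number of cashflows N = 14
Cashflows (t years, CF_t, discount factor 1/(1+y/m)^(m*t), PV):
  t = 0.5000: CF_t = 25.000000, DF = 0.957396, PV = 23.934897
  t = 1.0000: CF_t = 25.000000, DF = 0.916607, PV = 22.915172
  t = 1.5000: CF_t = 25.000000, DF = 0.877556, PV = 21.938891
  t = 2.0000: CF_t = 25.000000, DF = 0.840168, PV = 21.004204
  t = 2.5000: CF_t = 25.000000, DF = 0.804374, PV = 20.109339
  t = 3.0000: CF_t = 25.000000, DF = 0.770104, PV = 19.252598
  t = 3.5000: CF_t = 25.000000, DF = 0.737294, PV = 18.432358
  t = 4.0000: CF_t = 25.000000, DF = 0.705883, PV = 17.647064
  t = 4.5000: CF_t = 25.000000, DF = 0.675809, PV = 16.895226
  t = 5.0000: CF_t = 25.000000, DF = 0.647017, PV = 16.175420
  t = 5.5000: CF_t = 25.000000, DF = 0.619451, PV = 15.486280
  t = 6.0000: CF_t = 25.000000, DF = 0.593060, PV = 14.826501
  t = 6.5000: CF_t = 25.000000, DF = 0.567793, PV = 14.194831
  t = 7.0000: CF_t = 1025.000000, DF = 0.543603, PV = 557.192991
Price P = sum_t PV_t = 800.005773
First compute Macaulay numerator sum_t t * PV_t:
  t * PV_t at t = 0.5000: 11.967449
  t * PV_t at t = 1.0000: 22.915172
  t * PV_t at t = 1.5000: 32.908337
  t * PV_t at t = 2.0000: 42.008408
  t * PV_t at t = 2.5000: 50.273347
  t * PV_t at t = 3.0000: 57.757794
  t * PV_t at t = 3.5000: 64.513253
  t * PV_t at t = 4.0000: 70.588255
  t * PV_t at t = 4.5000: 76.028518
  t * PV_t at t = 5.0000: 80.877100
  t * PV_t at t = 5.5000: 85.174543
  t * PV_t at t = 6.0000: 88.959007
  t * PV_t at t = 6.5000: 92.266403
  t * PV_t at t = 7.0000: 3900.350939
Macaulay duration D = 4676.588524 / 800.005773 = 5.845693
Modified duration = D / (1 + y/m) = 5.845693 / (1 + 0.044500) = 5.596643


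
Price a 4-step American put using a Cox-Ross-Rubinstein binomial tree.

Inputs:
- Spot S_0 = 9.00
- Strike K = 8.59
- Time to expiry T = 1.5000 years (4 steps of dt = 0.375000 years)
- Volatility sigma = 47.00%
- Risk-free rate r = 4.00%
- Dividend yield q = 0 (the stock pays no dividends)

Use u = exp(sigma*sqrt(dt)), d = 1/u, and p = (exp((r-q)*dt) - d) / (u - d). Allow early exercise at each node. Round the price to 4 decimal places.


dt = T/N = 0.375000
u = exp(sigma*sqrt(dt)) = 1.333511; d = 1/u = 0.749900
p = (exp((r-q)*dt) - d) / (u - d) = 0.454435
Discount per step: exp(-r*dt) = 0.985112
Stock lattice S(k, i) with i counting down-moves:
  k=0: S(0,0) = 9.0000
  k=1: S(1,0) = 12.0016; S(1,1) = 6.7491
  k=2: S(2,0) = 16.0043; S(2,1) = 9.0000; S(2,2) = 5.0612
  k=3: S(3,0) = 21.3418; S(3,1) = 12.0016; S(3,2) = 6.7491; S(3,3) = 3.7954
  k=4: S(4,0) = 28.4596; S(4,1) = 16.0043; S(4,2) = 9.0000; S(4,3) = 5.0612; S(4,4) = 2.8461
Terminal payoffs V(N, i) = max(K - S_T, 0):
  V(4,0) = 0.000000; V(4,1) = 0.000000; V(4,2) = 0.000000; V(4,3) = 3.528846; V(4,4) = 5.743858
Backward induction: V(k, i) = exp(-r*dt) * [p * V(k+1, i) + (1-p) * V(k+1, i+1)]; then take max(V_cont, immediate exercise) for American.
  V(3,0) = exp(-r*dt) * [p*0.000000 + (1-p)*0.000000] = 0.000000; exercise = 0.000000; V(3,0) = max -> 0.000000
  V(3,1) = exp(-r*dt) * [p*0.000000 + (1-p)*0.000000] = 0.000000; exercise = 0.000000; V(3,1) = max -> 0.000000
  V(3,2) = exp(-r*dt) * [p*0.000000 + (1-p)*3.528846] = 1.896553; exercise = 1.840898; V(3,2) = max -> 1.896553
  V(3,3) = exp(-r*dt) * [p*3.528846 + (1-p)*5.743858] = 4.666751; exercise = 4.794639; V(3,3) = max -> 4.794639
  V(2,0) = exp(-r*dt) * [p*0.000000 + (1-p)*0.000000] = 0.000000; exercise = 0.000000; V(2,0) = max -> 0.000000
  V(2,1) = exp(-r*dt) * [p*0.000000 + (1-p)*1.896553] = 1.019289; exercise = 0.000000; V(2,1) = max -> 1.019289
  V(2,2) = exp(-r*dt) * [p*1.896553 + (1-p)*4.794639] = 3.425873; exercise = 3.528846; V(2,2) = max -> 3.528846
  V(1,0) = exp(-r*dt) * [p*0.000000 + (1-p)*1.019289] = 0.547810; exercise = 0.000000; V(1,0) = max -> 0.547810
  V(1,1) = exp(-r*dt) * [p*1.019289 + (1-p)*3.528846] = 2.352858; exercise = 1.840898; V(1,1) = max -> 2.352858
  V(0,0) = exp(-r*dt) * [p*0.547810 + (1-p)*2.352858] = 1.509764; exercise = 0.000000; V(0,0) = max -> 1.509764

Answer: Price = V(0,0) = 1.5098


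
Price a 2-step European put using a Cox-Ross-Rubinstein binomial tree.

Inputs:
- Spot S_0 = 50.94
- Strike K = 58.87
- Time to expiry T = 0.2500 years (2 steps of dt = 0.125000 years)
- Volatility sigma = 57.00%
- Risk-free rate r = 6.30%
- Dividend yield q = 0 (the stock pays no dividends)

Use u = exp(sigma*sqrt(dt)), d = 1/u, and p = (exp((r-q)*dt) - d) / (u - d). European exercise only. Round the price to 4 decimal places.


dt = T/N = 0.125000
u = exp(sigma*sqrt(dt)) = 1.223267; d = 1/u = 0.817483
p = (exp((r-q)*dt) - d) / (u - d) = 0.469272
Discount per step: exp(-r*dt) = 0.992156
Stock lattice S(k, i) with i counting down-moves:
  k=0: S(0,0) = 50.9400
  k=1: S(1,0) = 62.3132; S(1,1) = 41.6426
  k=2: S(2,0) = 76.2258; S(2,1) = 50.9400; S(2,2) = 34.0421
Terminal payoffs V(N, i) = max(K - S_T, 0):
  V(2,0) = 0.000000; V(2,1) = 7.930000; V(2,2) = 24.827913
Backward induction: V(k, i) = exp(-r*dt) * [p * V(k+1, i) + (1-p) * V(k+1, i+1)].
  V(1,0) = exp(-r*dt) * [p*0.000000 + (1-p)*7.930000] = 4.175660
  V(1,1) = exp(-r*dt) * [p*7.930000 + (1-p)*24.827913] = 16.765646
  V(0,0) = exp(-r*dt) * [p*4.175660 + (1-p)*16.765646] = 10.772352

Answer: Price = V(0,0) = 10.7724


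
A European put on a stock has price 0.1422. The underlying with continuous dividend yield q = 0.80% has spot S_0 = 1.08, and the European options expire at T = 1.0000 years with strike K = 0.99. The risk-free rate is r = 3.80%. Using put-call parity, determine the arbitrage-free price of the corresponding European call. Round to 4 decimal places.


Put-call parity: C - P = S_0 * exp(-qT) - K * exp(-rT).
S_0 * exp(-qT) = 1.0800 * 0.99203191 = 1.07139447
K * exp(-rT) = 0.9900 * 0.96271294 = 0.95308581
C = P + S*exp(-qT) - K*exp(-rT)
C = 0.1422 + 1.07139447 - 0.95308581 = 0.2605

Answer: Call price = 0.2605


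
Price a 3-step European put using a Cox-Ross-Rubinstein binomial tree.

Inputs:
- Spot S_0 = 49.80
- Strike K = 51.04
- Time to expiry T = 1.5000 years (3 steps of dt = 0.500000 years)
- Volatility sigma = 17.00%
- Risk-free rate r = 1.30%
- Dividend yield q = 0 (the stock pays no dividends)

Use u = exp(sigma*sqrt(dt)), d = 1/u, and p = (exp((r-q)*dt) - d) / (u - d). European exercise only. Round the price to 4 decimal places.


dt = T/N = 0.500000
u = exp(sigma*sqrt(dt)) = 1.127732; d = 1/u = 0.886736
p = (exp((r-q)*dt) - d) / (u - d) = 0.497043
Discount per step: exp(-r*dt) = 0.993521
Stock lattice S(k, i) with i counting down-moves:
  k=0: S(0,0) = 49.8000
  k=1: S(1,0) = 56.1610; S(1,1) = 44.1594
  k=2: S(2,0) = 63.3346; S(2,1) = 49.8000; S(2,2) = 39.1578
  k=3: S(3,0) = 71.4244; S(3,1) = 56.1610; S(3,2) = 44.1594; S(3,3) = 34.7226
Terminal payoffs V(N, i) = max(K - S_T, 0):
  V(3,0) = 0.000000; V(3,1) = 0.000000; V(3,2) = 6.880555; V(3,3) = 16.317409
Backward induction: V(k, i) = exp(-r*dt) * [p * V(k+1, i) + (1-p) * V(k+1, i+1)].
  V(2,0) = exp(-r*dt) * [p*0.000000 + (1-p)*0.000000] = 0.000000
  V(2,1) = exp(-r*dt) * [p*0.000000 + (1-p)*6.880555] = 3.438200
  V(2,2) = exp(-r*dt) * [p*6.880555 + (1-p)*16.317409] = 11.551553
  V(1,0) = exp(-r*dt) * [p*0.000000 + (1-p)*3.438200] = 1.718062
  V(1,1) = exp(-r*dt) * [p*3.438200 + (1-p)*11.551553] = 7.470151
  V(0,0) = exp(-r*dt) * [p*1.718062 + (1-p)*7.470151] = 4.581238

Answer: Price = V(0,0) = 4.5812


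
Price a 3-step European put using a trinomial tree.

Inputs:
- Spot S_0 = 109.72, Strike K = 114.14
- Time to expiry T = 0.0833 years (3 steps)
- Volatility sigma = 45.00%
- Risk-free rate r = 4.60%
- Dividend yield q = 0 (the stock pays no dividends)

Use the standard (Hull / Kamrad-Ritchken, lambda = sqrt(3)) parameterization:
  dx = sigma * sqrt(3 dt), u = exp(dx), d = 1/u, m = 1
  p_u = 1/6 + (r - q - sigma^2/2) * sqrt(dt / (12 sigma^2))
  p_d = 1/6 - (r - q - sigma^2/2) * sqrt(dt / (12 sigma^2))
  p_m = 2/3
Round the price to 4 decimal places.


dt = T/N = 0.027767; dx = sigma*sqrt(3*dt) = 0.129878
u = exp(dx) = 1.138689; d = 1/u = 0.878203
p_u = 0.160761, p_m = 0.666667, p_d = 0.172573
Discount per step: exp(-r*dt) = 0.998724
Stock lattice S(k, j) with j the centered position index:
  k=0: S(0,+0) = 109.7200
  k=1: S(1,-1) = 96.3564; S(1,+0) = 109.7200; S(1,+1) = 124.9370
  k=2: S(2,-2) = 84.6205; S(2,-1) = 96.3564; S(2,+0) = 109.7200; S(2,+1) = 124.9370; S(2,+2) = 142.2644
  k=3: S(3,-3) = 74.3139; S(3,-2) = 84.6205; S(3,-1) = 96.3564; S(3,+0) = 109.7200; S(3,+1) = 124.9370; S(3,+2) = 142.2644; S(3,+3) = 161.9949
Terminal payoffs V(N, j) = max(K - S_T, 0):
  V(3,-3) = 39.826087; V(3,-2) = 29.519546; V(3,-1) = 17.783598; V(3,+0) = 4.420000; V(3,+1) = 0.000000; V(3,+2) = 0.000000; V(3,+3) = 0.000000
Backward induction: V(k, j) = exp(-r*dt) * [p_u * V(k+1, j+1) + p_m * V(k+1, j) + p_d * V(k+1, j-1)]
  V(2,-2) = exp(-r*dt) * [p_u*17.783598 + p_m*29.519546 + p_d*39.826087] = 29.373951
  V(2,-1) = exp(-r*dt) * [p_u*4.420000 + p_m*17.783598 + p_d*29.519546] = 17.638017
  V(2,+0) = exp(-r*dt) * [p_u*0.000000 + p_m*4.420000 + p_d*17.783598] = 6.007950
  V(2,+1) = exp(-r*dt) * [p_u*0.000000 + p_m*0.000000 + p_d*4.420000] = 0.761797
  V(2,+2) = exp(-r*dt) * [p_u*0.000000 + p_m*0.000000 + p_d*0.000000] = 0.000000
  V(1,-1) = exp(-r*dt) * [p_u*6.007950 + p_m*17.638017 + p_d*29.373951] = 17.770948
  V(1,+0) = exp(-r*dt) * [p_u*0.761797 + p_m*6.007950 + p_d*17.638017] = 7.162452
  V(1,+1) = exp(-r*dt) * [p_u*0.000000 + p_m*0.761797 + p_d*6.007950] = 1.542701
  V(0,+0) = exp(-r*dt) * [p_u*1.542701 + p_m*7.162452 + p_d*17.770948] = 8.079427

Answer: Price = V(0,0) = 8.0794
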